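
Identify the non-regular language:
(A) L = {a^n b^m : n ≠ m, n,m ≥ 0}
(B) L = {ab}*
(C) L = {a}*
(A) {a^n b^m : n ≠ m, n,m ≥ 0}

(A) L = {a^n b^m : n ≠ m, n,m ≥ 0} is NOT regular.

The pumping lemma can be used to prove this:
After pumping a's, we can make n = m

The other languages are regular because they can be recognized by finite automata.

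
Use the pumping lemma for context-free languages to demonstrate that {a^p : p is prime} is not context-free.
Assume for contradiction that L is context-free, and let p ≥ 1 be the pumping length given by the pumping lemma for CFLs.
Choose a prime q with q ≥ p and let s = a^q. Then s ∈ L and |s| = q ≥ p.
By the CFL pumping lemma, s = uvxyz for some u, v, x, y, z with |vxy| ≤ p, |vy| ≥ 1, and uv^i xy^i z ∈ L for every i ≥ 0.
All symbols are a's, so only lengths matter: let k = |vy|, with 1 ≤ k ≤ p. Then |uv^i xy^i z| = q + (i − 1)k.

Take i = q + 1: the length is q + qk = q(k + 1).
Both factors satisfy q ≥ 2 and k + 1 ≥ 2, so q(k + 1) is composite and uv^(q+1) xy^(q+1) z ∉ L.

This contradicts the CFL pumping lemma, which requires uv^i xy^i z ∈ L for all i ≥ 0.
Hence L = {a^p : p is prime} is not context-free. ∎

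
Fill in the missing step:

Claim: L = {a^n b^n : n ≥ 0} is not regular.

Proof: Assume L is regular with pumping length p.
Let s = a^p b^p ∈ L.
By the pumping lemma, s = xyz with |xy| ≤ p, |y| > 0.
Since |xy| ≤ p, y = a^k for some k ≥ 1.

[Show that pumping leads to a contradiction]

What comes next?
Consider xy²z = a^(p+k) b^p.

Since k ≥ 1, we have p + k > p.
So xy²z has more a's than b's: (p+k) a's vs p b's.
This means xy²z ∉ L because a^n b^n requires equal counts.

This contradicts the pumping lemma which states xy²z ∈ L.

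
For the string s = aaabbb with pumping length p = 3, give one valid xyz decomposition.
x = 'aa', y = 'a', z = 'bbb'

For s = aaabbb and p = 3, one valid decomposition is:
- x = 'aa' (length 2)
- y = 'a' (length 1)
- z = 'bbb' (length 3)

Verification:
- xyz = 'aa' + 'a' + 'bbb' = aaabbb ✓
- |xy| = 3 ≤ 3 ✓
- |y| = 1 > 0 ✓

All pumping lemma constraints are satisfied.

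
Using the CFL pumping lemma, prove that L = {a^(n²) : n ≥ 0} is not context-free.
Assume for contradiction that L is context-free, and let p ≥ 1 be the pumping length given by the pumping lemma for CFLs.
Choose s = a^(p²). Then s ∈ L and |s| = p² ≥ p.
By the CFL pumping lemma, s = uvxyz for some u, v, x, y, z with |vxy| ≤ p, |vy| ≥ 1, and uv^i xy^i z ∈ L for every i ≥ 0.
All symbols are a's, so only lengths matter: let k = |vy|, with 1 ≤ k ≤ |vxy| ≤ p.

Take i = 2: |uv²xy²z| = p² + k, and p² < p² + k ≤ p² + p < (p + 1)².
So the length lies strictly between consecutive squares and is not a perfect square; uv²xy²z ∉ L.

This contradicts the CFL pumping lemma, which requires uv^i xy^i z ∈ L for all i ≥ 0.
Hence L = {a^(n²) : n ≥ 0} is not context-free. ∎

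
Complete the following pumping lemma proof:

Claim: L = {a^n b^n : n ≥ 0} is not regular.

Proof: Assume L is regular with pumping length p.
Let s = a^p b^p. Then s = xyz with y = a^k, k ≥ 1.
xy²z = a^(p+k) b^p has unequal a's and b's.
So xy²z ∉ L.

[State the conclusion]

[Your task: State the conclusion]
This contradicts the pumping lemma for regular languages,
which guarantees xy^i z ∈ L for all i ≥ 0.

Since our assumption that L is regular leads to a contradiction,
we conclude that L = {a^n b^n : n ≥ 0} is NOT regular. ∎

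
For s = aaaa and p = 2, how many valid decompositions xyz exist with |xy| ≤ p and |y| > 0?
3

For s = 'aaaa' with pumping length p = 2:

Constraints: |xy| ≤ 2, |y| > 0

Valid decompositions (|xy| ≤ p, |y| ≥ 1):
  • x='', y='a', z='aaa'
  • x='a', y='a', z='aa'
  • x='', y='aa', z='aa'

Total count: 3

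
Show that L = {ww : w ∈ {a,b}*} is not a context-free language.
Assume for contradiction that L is context-free, and let p ≥ 1 be the pumping length given by the pumping lemma for CFLs.
Choose s = a^p b^p a^p b^p. Then s ∈ L (take w = a^p b^p) and |s| = 4p ≥ p.
By the CFL pumping lemma, s = uvxyz for some u, v, x, y, z with |vxy| ≤ p, |vy| ≥ 1, and uv^i xy^i z ∈ L for every i ≥ 0.

Write s as four blocks A₁ B₁ A₂ B₂ with A₁ = A₂ = a^p and B₁ = B₂ = b^p. Since |vxy| ≤ p, the window vxy lies inside at most two adjacent blocks. Take i = 0 and let t = uxz, so |t| = 4p − |vy| with 1 ≤ |vy| ≤ p. If |t| is odd, t ∉ L immediately, so assume |vy| is even (hence |vy| ≥ 2) and |t|/2 = 2p − |vy|/2, which satisfies p ≤ |t|/2 ≤ 2p − 1.

Case 1 (vxy inside A₁B₁): t = a^(p−j) b^(p−l) a^p b^p with j + l = |vy|. The second half of t has length < 2p, so it is a suffix of the trailing a^p b^p and ends in b; the first half is a^(p−j) b^(p−l) a^((j+l)/2), which ends in a because (j+l)/2 ≥ 1. The halves differ, so t ∉ L.

Case 2 (vxy inside B₁A₂, straddling the middle): t = a^p b^(p−j) a^(p−l) b^p with j + l = |vy|. If t = ww, then w is a prefix of t of length ≥ p, so w begins with a^p; and w is a suffix of t of length ≥ p, so w ends with b^p. That forces |w| ≥ 2p, contradicting |w| = |t|/2 ≤ 2p − 1. So t ∉ L.

Case 3 (vxy inside A₂B₂): t = a^p b^p a^(p−j) b^(p−l) with j + l = |vy|. The first half of t is a prefix of a^p b^p, so it begins with a; the second half is b^((j+l)/2) a^(p−j) b^(p−l), which begins with b. The halves differ, so t ∉ L.

In every case uv⁰xy⁰z = uxz ∉ L.

This contradicts the CFL pumping lemma, which requires uv^i xy^i z ∈ L for all i ≥ 0.
Hence L = {ww : w ∈ {a,b}*} is not context-free. ∎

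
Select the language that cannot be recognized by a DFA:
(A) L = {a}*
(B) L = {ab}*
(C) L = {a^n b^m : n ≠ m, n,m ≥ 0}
(C) {a^n b^m : n ≠ m, n,m ≥ 0}

(C) L = {a^n b^m : n ≠ m, n,m ≥ 0} is NOT regular.

The pumping lemma can be used to prove this:
After pumping a's, we can make n = m

The other languages are regular because they can be recognized by finite automata.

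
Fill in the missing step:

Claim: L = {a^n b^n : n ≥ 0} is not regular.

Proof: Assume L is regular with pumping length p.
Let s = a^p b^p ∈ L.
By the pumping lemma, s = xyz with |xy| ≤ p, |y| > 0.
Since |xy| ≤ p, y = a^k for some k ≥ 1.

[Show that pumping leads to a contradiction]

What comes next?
Consider xy²z = a^(p+k) b^p.

Since k ≥ 1, we have p + k > p.
So xy²z has more a's than b's: (p+k) a's vs p b's.
This means xy²z ∉ L because a^n b^n requires equal counts.

This contradicts the pumping lemma which states xy²z ∈ L.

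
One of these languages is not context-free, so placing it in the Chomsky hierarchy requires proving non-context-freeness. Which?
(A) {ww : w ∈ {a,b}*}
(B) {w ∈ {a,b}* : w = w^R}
(A) {ww : w ∈ {a,b}*}

(A) {ww : w ∈ {a,b}*} requires the CFL pumping lemma.

- {w ∈ {a,b}* : w = w^R} is context-free (but not regular)
  • Can be shown non-regular with the regular pumping lemma
  • After pumping, the string is no longer symmetric

- {ww : w ∈ {a,b}*} is NOT context-free
  • Requires the CFL pumping lemma to prove
  • Even a PDA cannot compare two arbitrary halves symbol by symbol; CFL pumping on a^p b^p a^p b^p fails

The CFL pumping lemma is "stronger" in that it can prove non-membership
in the larger class of context-free languages.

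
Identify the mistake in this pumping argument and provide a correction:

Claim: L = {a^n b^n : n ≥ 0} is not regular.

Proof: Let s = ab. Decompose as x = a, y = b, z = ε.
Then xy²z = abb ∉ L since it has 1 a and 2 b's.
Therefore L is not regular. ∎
Error: The string s = ab might be shorter than the pumping length p.

Correction: Choose s = a^p b^p to ensure |s| ≥ p. Also, the decomposition is wrong: with |xy| ≤ p, y cannot include b's when s starts with p a's.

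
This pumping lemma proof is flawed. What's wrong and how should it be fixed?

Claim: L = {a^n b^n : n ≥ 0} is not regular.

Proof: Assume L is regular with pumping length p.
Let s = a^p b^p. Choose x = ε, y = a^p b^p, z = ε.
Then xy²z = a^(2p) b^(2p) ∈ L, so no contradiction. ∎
Error: The decomposition violates |xy| ≤ p. With y = a^p b^p, |xy| = |y| = 2p > p. (The proof also miscomputes xy²z, which would be a^p b^p a^p b^p rather than a^(2p) b^(2p), and it wrongly treats one harmless decomposition as settling the matter — the prover does not get to choose the decomposition.)

Correction: The pumping lemma requires |xy| ≤ p, and the argument must handle every decomposition satisfying |xy| ≤ p, |y| ≥ 1. Since s starts with p a's, any such y consists only of a's, say y = a^k with k ≥ 1. Then xy²z = a^(p+k) b^p has unequal numbers of a's and b's, so xy²z ∉ L — the required contradiction.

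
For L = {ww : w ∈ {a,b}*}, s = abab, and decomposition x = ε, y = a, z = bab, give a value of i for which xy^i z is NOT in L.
i = 0

xy⁰z = ε · ε · bab = bab; bab has odd length 3, so it cannot be written as ww and is not in L.
(Other choices also work, e.g. i = 2, 3; only i = 1 is guaranteed to stay in L since xy¹z = s.)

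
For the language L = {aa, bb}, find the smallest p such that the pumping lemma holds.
p = 3

For a finite language L, the pumping lemma holds vacuously if p > max|s| for s ∈ L.

The longest string in L = {aa, bb} has length 2.
If p = 3, then no string s ∈ L has |s| ≥ p, so the condition is vacuously true.

The minimum pumping length is p = 3.

Why no smaller p works: for any p ≤ 2, the longest string s ∈ L has |s| = 2 ≥ p, so it would
have to be pumpable; but pumping up (i = 2, 3, ...) produces ever longer strings, which cannot all lie in the
finite language L. So the pumping property fails for every p ≤ 2.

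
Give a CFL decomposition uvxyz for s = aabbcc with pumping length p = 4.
u='a', v='a', x='bb', y='c', z='c'

For s = aabbcc with pumping length p = 4:

One valid decomposition:
- u = 'a'
- v = 'a'
- x = 'bb'
- y = 'c'
- z = 'c'

Verification:
- uvxyz = 'a' + 'a' + 'bb' + 'c' + 'c' = aabbcc ✓
- |vxy| = |'abbc'| = 4 ≤ 4 ✓
- |vy| = |'ac'| = 2 > 0 ✓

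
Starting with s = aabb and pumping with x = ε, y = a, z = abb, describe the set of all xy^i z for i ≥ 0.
{xy^i z : i ≥ 0} = {a^(i+1) b^2 : i ≥ 0} = {abb, aabb, aaabb, ...}

With x = ε, y = a, z = abb: Starting with aabb and pumping the first 'a' (z = abb keeps the second 'a'), we get strings with i+1 a's followed by 2 b's for i = 0, 1, 2, ...; note bb is not produced because z always contributes one a.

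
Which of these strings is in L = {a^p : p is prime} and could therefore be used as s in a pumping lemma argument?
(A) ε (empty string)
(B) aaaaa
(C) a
(B) aaaaa

The pumping lemma is applied to a string s that lies in L, so first check membership of each option:
- (A) ε has length 0, which is not prime, so it is not in L ✗
- (B) aaaaa has length 5, which is prime, so it is in L ✓
- (C) a has length 1, which is not prime, so it is not in L ✗

Only (B) aaaaa is in L, so it is the only candidate that could play the role of s.
(In a complete proof one picks s in terms of the pumping length p so that |s| ≥ p is guaranteed; a fixed string like aaaaa illustrates the shape of such an s.)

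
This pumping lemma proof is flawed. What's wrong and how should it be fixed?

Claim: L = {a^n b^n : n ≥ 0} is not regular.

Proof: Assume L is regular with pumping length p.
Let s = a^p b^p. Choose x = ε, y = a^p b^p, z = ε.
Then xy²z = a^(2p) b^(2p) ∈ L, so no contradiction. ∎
Error: The decomposition violates |xy| ≤ p. With y = a^p b^p, |xy| = |y| = 2p > p. (The proof also miscomputes xy²z, which would be a^p b^p a^p b^p rather than a^(2p) b^(2p), and it wrongly treats one harmless decomposition as settling the matter — the prover does not get to choose the decomposition.)

Correction: The pumping lemma requires |xy| ≤ p, and the argument must handle every decomposition satisfying |xy| ≤ p, |y| ≥ 1. Since s starts with p a's, any such y consists only of a's, say y = a^k with k ≥ 1. Then xy²z = a^(p+k) b^p has unequal numbers of a's and b's, so xy²z ∉ L — the required contradiction.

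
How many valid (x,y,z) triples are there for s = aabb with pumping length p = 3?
6

For s = 'aabb' with pumping length p = 3:

Constraints: |xy| ≤ 3, |y| > 0

Valid decompositions (|xy| ≤ p, |y| ≥ 1):
  • x='', y='a', z='abb'
  • x='a', y='a', z='bb'
  • x='', y='aa', z='bb'
  • x='aa', y='b', z='b'
  • x='a', y='ab', z='b'
  • x='', y='aab', z='b'

Total count: 6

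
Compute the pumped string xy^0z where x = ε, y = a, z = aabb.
aabb

Given x = '', y = 'a', z = 'aabb' and i = 0:

xy^0z = x + y·y·...·y (0 times) + z
       = '' + 'a'^0 + 'aabb'
       = '' + '' + 'aabb'
       = 'aabb'

The pumped string is 'aabb' with length 4.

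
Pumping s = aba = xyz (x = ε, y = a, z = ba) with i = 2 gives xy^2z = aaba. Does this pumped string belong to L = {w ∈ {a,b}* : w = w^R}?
No

xy²z = ε · aa · ba = aaba.
aaba reversed is abaa ≠ aaba, so it is not a palindrome and is not in L.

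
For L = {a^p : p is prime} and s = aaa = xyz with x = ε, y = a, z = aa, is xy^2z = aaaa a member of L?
No

xy²z = ε · aa · aa = aaaa.
aaaa has length 4 = 2 × 2, which is not prime, so it is not in L.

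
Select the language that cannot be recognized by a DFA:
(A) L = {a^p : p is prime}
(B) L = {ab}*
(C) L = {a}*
(A) {a^p : p is prime}

(A) L = {a^p : p is prime} is NOT regular.

The pumping lemma can be used to prove this:
After pumping, the length becomes composite

The other languages are regular because they can be recognized by finite automata.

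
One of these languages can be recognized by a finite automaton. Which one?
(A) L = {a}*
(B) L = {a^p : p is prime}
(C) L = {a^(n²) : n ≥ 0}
(A) {a}*

(A) L = {a}* is regular.

This can be recognized by a finite automaton (DFA/NFA).
Regular expressions like {a}* define regular languages.

The other choices are not regular:
- {a^(n²) : n ≥ 0}: After pumping, length is no longer a perfect square
- {a^p : p is prime}: After pumping, the length becomes composite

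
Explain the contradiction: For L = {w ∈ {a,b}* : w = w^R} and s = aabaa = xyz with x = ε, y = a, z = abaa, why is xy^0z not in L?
xy⁰z = abaa ∉ L

Pumping with i = 0 replaces y = a by y⁰ = ε:
- Original: s = xyz = aabaa; aabaa reversed is aabaa, the same string, so it is a palindrome and is in L
- Pumped: xy⁰z = ε · ε · abaa = abaa
- abaa reversed is aaba ≠ abaa, so it is not a palindrome and is not in L

The pumping lemma would require xy⁰z ∈ L, so this decomposition yields a contradiction.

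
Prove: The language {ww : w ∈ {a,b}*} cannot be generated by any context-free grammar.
Assume for contradiction that L is context-free, and let p ≥ 1 be the pumping length given by the pumping lemma for CFLs.
Choose s = a^p b^p a^p b^p. Then s ∈ L (take w = a^p b^p) and |s| = 4p ≥ p.
By the CFL pumping lemma, s = uvxyz for some u, v, x, y, z with |vxy| ≤ p, |vy| ≥ 1, and uv^i xy^i z ∈ L for every i ≥ 0.

Write s as four blocks A₁ B₁ A₂ B₂ with A₁ = A₂ = a^p and B₁ = B₂ = b^p. Since |vxy| ≤ p, the window vxy lies inside at most two adjacent blocks. Take i = 0 and let t = uxz, so |t| = 4p − |vy| with 1 ≤ |vy| ≤ p. If |t| is odd, t ∉ L immediately, so assume |vy| is even (hence |vy| ≥ 2) and |t|/2 = 2p − |vy|/2, which satisfies p ≤ |t|/2 ≤ 2p − 1.

Case 1 (vxy inside A₁B₁): t = a^(p−j) b^(p−l) a^p b^p with j + l = |vy|. The second half of t has length < 2p, so it is a suffix of the trailing a^p b^p and ends in b; the first half is a^(p−j) b^(p−l) a^((j+l)/2), which ends in a because (j+l)/2 ≥ 1. The halves differ, so t ∉ L.

Case 2 (vxy inside B₁A₂, straddling the middle): t = a^p b^(p−j) a^(p−l) b^p with j + l = |vy|. If t = ww, then w is a prefix of t of length ≥ p, so w begins with a^p; and w is a suffix of t of length ≥ p, so w ends with b^p. That forces |w| ≥ 2p, contradicting |w| = |t|/2 ≤ 2p − 1. So t ∉ L.

Case 3 (vxy inside A₂B₂): t = a^p b^p a^(p−j) b^(p−l) with j + l = |vy|. The first half of t is a prefix of a^p b^p, so it begins with a; the second half is b^((j+l)/2) a^(p−j) b^(p−l), which begins with b. The halves differ, so t ∉ L.

In every case uv⁰xy⁰z = uxz ∉ L.

This contradicts the CFL pumping lemma, which requires uv^i xy^i z ∈ L for all i ≥ 0.
Hence L = {ww : w ∈ {a,b}*} is not context-free. ∎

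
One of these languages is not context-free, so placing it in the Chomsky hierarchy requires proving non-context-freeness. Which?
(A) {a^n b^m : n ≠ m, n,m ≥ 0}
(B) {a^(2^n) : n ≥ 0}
(B) {a^(2^n) : n ≥ 0}

(B) {a^(2^n) : n ≥ 0} requires the CFL pumping lemma.

- {a^n b^m : n ≠ m, n,m ≥ 0} is context-free (but not regular)
  • Can be shown non-regular with the regular pumping lemma
  • After pumping a's, we can make n = m

- {a^(2^n) : n ≥ 0} is NOT context-free
  • Requires the CFL pumping lemma to prove
  • Gaps between powers of 2 grow exponentially

The CFL pumping lemma is "stronger" in that it can prove non-membership
in the larger class of context-free languages.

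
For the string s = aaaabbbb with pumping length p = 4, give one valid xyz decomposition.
x = 'aa', y = 'a', z = 'abbbb'

For s = aaaabbbb and p = 4, one valid decomposition is:
- x = 'aa' (length 2)
- y = 'a' (length 1)
- z = 'abbbb' (length 5)

Verification:
- xyz = 'aa' + 'a' + 'abbbb' = aaaabbbb ✓
- |xy| = 3 ≤ 4 ✓
- |y| = 1 > 0 ✓

All pumping lemma constraints are satisfied.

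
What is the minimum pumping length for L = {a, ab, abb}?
p = 4

For a finite language L, the pumping lemma holds vacuously if p > max|s| for s ∈ L.

The longest string in L = {a, ab, abb} has length 3.
If p = 4, then no string s ∈ L has |s| ≥ p, so the condition is vacuously true.

The minimum pumping length is p = 4.

Why no smaller p works: for any p ≤ 3, the longest string s ∈ L has |s| = 3 ≥ p, so it would
have to be pumpable; but pumping up (i = 2, 3, ...) produces ever longer strings, which cannot all lie in the
finite language L. So the pumping property fails for every p ≤ 3.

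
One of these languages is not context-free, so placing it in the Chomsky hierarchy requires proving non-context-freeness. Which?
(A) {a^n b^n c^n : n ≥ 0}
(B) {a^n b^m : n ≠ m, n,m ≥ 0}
(A) {a^n b^n c^n : n ≥ 0}

(A) {a^n b^n c^n : n ≥ 0} requires the CFL pumping lemma.

- {a^n b^m : n ≠ m, n,m ≥ 0} is context-free (but not regular)
  • Can be shown non-regular with the regular pumping lemma
  • After pumping a's, we can make n = m

- {a^n b^n c^n : n ≥ 0} is NOT context-free
  • Requires the CFL pumping lemma to prove
  • Cannot maintain three equal counts simultaneously

The CFL pumping lemma is "stronger" in that it can prove non-membership
in the larger class of context-free languages.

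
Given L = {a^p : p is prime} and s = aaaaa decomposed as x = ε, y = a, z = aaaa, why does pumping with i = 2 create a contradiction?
xy²z = aaaaaa ∉ L

Pumping with i = 2 replaces y = a by y² = aa:
- Original: s = xyz = aaaaa; aaaaa has length 5, which is prime, so it is in L
- Pumped: xy²z = ε · aa · aaaa = aaaaaa
- aaaaaa has length 6 = 2 × 3, which is not prime, so it is not in L

The pumping lemma would require xy²z ∈ L, so this decomposition yields a contradiction.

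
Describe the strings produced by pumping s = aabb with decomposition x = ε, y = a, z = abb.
{xy^i z : i ≥ 0} = {a^(i+1) b^2 : i ≥ 0} = {abb, aabb, aaabb, ...}

With x = ε, y = a, z = abb: Starting with aabb and pumping the first 'a' (z = abb keeps the second 'a'), we get strings with i+1 a's followed by 2 b's for i = 0, 1, 2, ...; note bb is not produced because z always contributes one a.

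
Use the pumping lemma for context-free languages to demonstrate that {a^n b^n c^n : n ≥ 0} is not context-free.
Assume for contradiction that L is context-free, and let p ≥ 1 be the pumping length given by the pumping lemma for CFLs.
Choose s = a^p b^p c^p. Then s ∈ L and |s| = 3p ≥ p.
By the CFL pumping lemma, s = uvxyz for some u, v, x, y, z with |vxy| ≤ p, |vy| ≥ 1, and uv^i xy^i z ∈ L for every i ≥ 0.

Because |vxy| ≤ p, the window vxy cannot contain both an a and a c: any substring of s containing both must include the entire block b^p plus at least one a and one c, so it has length ≥ p + 2 > p.
Hence at least one of the letters a, c does not occur in vy at all.

Take i = 0: the string uxz is obtained from s by deleting |vy| ≥ 1 symbols, so |uxz| = 3p − |vy| < 3p.
But the letter (a or c) that does not occur in vy still occurs exactly p times in uxz. Every string of L with exactly p copies of some letter is a^p b^p c^p, of length 3p. Since |uxz| < 3p, uxz ∉ L.

This contradicts the CFL pumping lemma, which requires uv^i xy^i z ∈ L for all i ≥ 0.
Hence L = {a^n b^n c^n : n ≥ 0} is not context-free. ∎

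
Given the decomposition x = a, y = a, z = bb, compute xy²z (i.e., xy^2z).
aaabb

Given x = 'a', y = 'a', z = 'bb' and i = 2:

xy^2z = x + y·y·...·y (2 times) + z
       = 'a' + 'a'^2 + 'bb'
       = 'a' + 'aa' + 'bb'
       = 'aaabb'

The pumped string is 'aaabb' with length 5.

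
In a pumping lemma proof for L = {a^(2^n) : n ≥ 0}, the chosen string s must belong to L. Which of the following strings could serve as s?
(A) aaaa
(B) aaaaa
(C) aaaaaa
(A) aaaa

The pumping lemma is applied to a string s that lies in L, so first check membership of each option:
- (A) aaaa has length 4 = 2^2, so it is in L ✓
- (B) aaaaa has length 5, strictly between 2^2 = 4 and 2^3 = 8, so it is not in L ✗
- (C) aaaaaa has length 6, strictly between 2^2 = 4 and 2^3 = 8, so it is not in L ✗

Only (A) aaaa is in L, so it is the only candidate that could play the role of s.
(In a complete proof one picks s in terms of the pumping length p so that |s| ≥ p is guaranteed; a fixed string like aaaa illustrates the shape of such an s.)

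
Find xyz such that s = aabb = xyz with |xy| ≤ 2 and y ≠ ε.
x = '', y = 'aa', z = 'bb'

For s = aabb and p = 2, one valid decomposition is:
- x = '' (length 0)
- y = 'aa' (length 2)
- z = 'bb' (length 2)

Verification:
- xyz = '' + 'aa' + 'bb' = aabb ✓
- |xy| = 2 ≤ 2 ✓
- |y| = 2 > 0 ✓

All pumping lemma constraints are satisfied.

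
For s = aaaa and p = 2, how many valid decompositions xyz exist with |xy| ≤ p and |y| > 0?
3

For s = 'aaaa' with pumping length p = 2:

Constraints: |xy| ≤ 2, |y| > 0

Valid decompositions (|xy| ≤ p, |y| ≥ 1):
  • x='', y='a', z='aaa'
  • x='a', y='a', z='aa'
  • x='', y='aa', z='aa'

Total count: 3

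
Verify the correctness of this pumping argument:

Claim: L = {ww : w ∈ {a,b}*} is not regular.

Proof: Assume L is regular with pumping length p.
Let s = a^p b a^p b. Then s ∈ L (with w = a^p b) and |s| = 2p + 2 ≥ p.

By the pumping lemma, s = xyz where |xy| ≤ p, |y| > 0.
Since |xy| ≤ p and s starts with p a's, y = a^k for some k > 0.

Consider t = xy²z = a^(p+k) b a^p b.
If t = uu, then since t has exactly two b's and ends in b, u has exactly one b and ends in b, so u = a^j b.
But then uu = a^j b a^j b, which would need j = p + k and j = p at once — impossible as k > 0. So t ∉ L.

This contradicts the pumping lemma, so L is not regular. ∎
The proof is correct.

This proof is valid because:
1. s = a^p b a^p b is in L and is chosen in terms of p, so |s| ≥ p holds for every p
2. The decomposition analysis is correct: |xy| ≤ p forces y to lie inside the leading a's
3. The contradiction is valid: the argument shows a^(p+k) b a^p b cannot be split into two equal halves
4. The conclusion follows logically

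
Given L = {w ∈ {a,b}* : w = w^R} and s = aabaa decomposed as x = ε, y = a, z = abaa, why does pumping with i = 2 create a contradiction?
xy²z = aaabaa ∉ L

Pumping with i = 2 replaces y = a by y² = aa:
- Original: s = xyz = aabaa; aabaa reversed is aabaa, the same string, so it is a palindrome and is in L
- Pumped: xy²z = ε · aa · abaa = aaabaa
- aaabaa reversed is aabaaa ≠ aaabaa, so it is not a palindrome and is not in L

The pumping lemma would require xy²z ∈ L, so this decomposition yields a contradiction.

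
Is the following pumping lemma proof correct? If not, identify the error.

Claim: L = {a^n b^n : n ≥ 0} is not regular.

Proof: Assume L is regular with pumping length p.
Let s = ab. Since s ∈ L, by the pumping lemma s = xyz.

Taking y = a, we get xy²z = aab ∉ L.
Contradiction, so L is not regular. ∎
The proof is INCORRECT.

Error: The string s = ab may be shorter than p.
The pumping lemma only applies to strings with |s| ≥ p, and p is not under our control.
We must choose s in terms of p, e.g. s = a^p b^p, to ensure |s| ≥ p.
(The proof also fixes one particular y; a valid argument must handle every decomposition with |xy| ≤ p and |y| ≥ 1 — for s = a^p b^p this forces y = a^k, and then xy²z = a^(p+k) b^p ∉ L.)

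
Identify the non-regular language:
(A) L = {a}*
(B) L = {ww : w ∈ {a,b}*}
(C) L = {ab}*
(B) {ww : w ∈ {a,b}*}

(B) L = {ww : w ∈ {a,b}*} is NOT regular.

The pumping lemma can be used to prove this:
After pumping, the two halves no longer match

The other languages are regular because they can be recognized by finite automata.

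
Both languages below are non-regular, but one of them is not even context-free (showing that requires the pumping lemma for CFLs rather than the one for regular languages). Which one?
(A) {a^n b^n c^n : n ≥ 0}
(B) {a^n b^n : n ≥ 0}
(A) {a^n b^n c^n : n ≥ 0}

(A) {a^n b^n c^n : n ≥ 0} requires the CFL pumping lemma.

- {a^n b^n : n ≥ 0} is context-free (but not regular)
  • Can be shown non-regular with the regular pumping lemma
  • After pumping, the number of a's and b's become unequal

- {a^n b^n c^n : n ≥ 0} is NOT context-free
  • Requires the CFL pumping lemma to prove
  • Cannot maintain three equal counts simultaneously

The CFL pumping lemma is "stronger" in that it can prove non-membership
in the larger class of context-free languages.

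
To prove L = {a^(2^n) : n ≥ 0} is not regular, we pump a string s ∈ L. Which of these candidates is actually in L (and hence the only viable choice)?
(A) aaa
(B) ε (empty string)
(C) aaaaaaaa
(C) aaaaaaaa

The pumping lemma is applied to a string s that lies in L, so first check membership of each option:
- (A) aaa has length 3, strictly between 2^1 = 2 and 2^2 = 4, so it is not in L ✗
- (B) ε has length 0, which is not a power of 2, so it is not in L ✗
- (C) aaaaaaaa has length 8 = 2^3, so it is in L ✓

Only (C) aaaaaaaa is in L, so it is the only candidate that could play the role of s.
(In a complete proof one picks s in terms of the pumping length p so that |s| ≥ p is guaranteed; a fixed string like aaaaaaaa illustrates the shape of such an s.)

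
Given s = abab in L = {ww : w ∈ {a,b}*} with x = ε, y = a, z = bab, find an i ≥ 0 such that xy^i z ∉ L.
i = 0

xy⁰z = ε · ε · bab = bab; bab has odd length 3, so it cannot be written as ww and is not in L.
(Other choices also work, e.g. i = 2, 3; only i = 1 is guaranteed to stay in L since xy¹z = s.)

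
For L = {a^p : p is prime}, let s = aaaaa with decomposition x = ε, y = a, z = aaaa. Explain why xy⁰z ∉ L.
xy⁰z = aaaa ∉ L

Pumping with i = 0 replaces y = a by y⁰ = ε:
- Original: s = xyz = aaaaa; aaaaa has length 5, which is prime, so it is in L
- Pumped: xy⁰z = ε · ε · aaaa = aaaa
- aaaa has length 4 = 2 × 2, which is not prime, so it is not in L

The pumping lemma would require xy⁰z ∈ L, so this decomposition yields a contradiction.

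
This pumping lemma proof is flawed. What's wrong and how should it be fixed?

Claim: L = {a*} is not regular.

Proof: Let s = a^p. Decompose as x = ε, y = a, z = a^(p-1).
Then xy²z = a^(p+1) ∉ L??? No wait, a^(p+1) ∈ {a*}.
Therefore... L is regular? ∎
Error: The proof attempts to show a*  is not regular, but a* IS regular!

Correction: a* is a regular language (recognized by a simple DFA with one accepting state and self-loop on 'a'). The pumping lemma can only prove non-regularity, not regularity. For regular languages, pumping always works.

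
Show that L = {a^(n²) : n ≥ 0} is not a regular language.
Assume for contradiction that L is regular, and let p ≥ 1 be the pumping length given by the pumping lemma.
Choose s = a^(p²). Then s ∈ L and |s| = p² ≥ p.
By the pumping lemma, s = xyz for some x, y, z with |xy| ≤ p, |y| ≥ 1, and xy^i z ∈ L for every i ≥ 0.
Here y = a^k for some k with 1 ≤ k ≤ |xy| ≤ p.

Take i = 2: |xy²z| = p² + k.
Now p² < p² + k ≤ p² + p < p² + 2p + 1 = (p + 1)².
So |xy²z| lies strictly between the consecutive squares p² and (p + 1)², hence is not a perfect square, and xy²z ∉ L.

This contradicts the pumping lemma, which requires xy^i z ∈ L for all i ≥ 0.
Hence L = {a^(n²) : n ≥ 0} is not regular. ∎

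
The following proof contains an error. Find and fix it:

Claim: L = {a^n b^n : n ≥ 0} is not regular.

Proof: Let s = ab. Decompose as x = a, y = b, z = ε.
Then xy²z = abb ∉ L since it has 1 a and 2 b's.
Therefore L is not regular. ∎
Error: The string s = ab might be shorter than the pumping length p.

Correction: Choose s = a^p b^p to ensure |s| ≥ p. Also, the decomposition is wrong: with |xy| ≤ p, y cannot include b's when s starts with p a's.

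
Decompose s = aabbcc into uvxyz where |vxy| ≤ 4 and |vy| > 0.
u='a', v='a', x='bb', y='c', z='c'

For s = aabbcc with pumping length p = 4:

One valid decomposition:
- u = 'a'
- v = 'a'
- x = 'bb'
- y = 'c'
- z = 'c'

Verification:
- uvxyz = 'a' + 'a' + 'bb' + 'c' + 'c' = aabbcc ✓
- |vxy| = |'abbc'| = 4 ≤ 4 ✓
- |vy| = |'ac'| = 2 > 0 ✓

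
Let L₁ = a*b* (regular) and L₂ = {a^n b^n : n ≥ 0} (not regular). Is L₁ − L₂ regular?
No — L₁ − L₂ is not regular.

a*b* − {a^n b^n} = {a^n b^m : n ≠ m}. If this were regular, then its complement intersected with a*b*, namely {a^n b^n : n ≥ 0}, would be regular too (closure under complement and intersection) — contradiction. So L₁ − L₂ is not regular.

Note that the bare facts "L₁ regular, L₂ non-regular" do not settle the question by themselves: the closure of regular languages under ∪, ∩, complement and difference applies only when BOTH operands are regular. With a non-regular operand the result can come out regular or non-regular depending on the specific languages, so one has to work out L₁ − L₂ for this particular pair, as above.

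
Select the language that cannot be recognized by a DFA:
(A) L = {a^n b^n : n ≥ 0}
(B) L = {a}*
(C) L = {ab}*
(A) {a^n b^n : n ≥ 0}

(A) L = {a^n b^n : n ≥ 0} is NOT regular.

The pumping lemma can be used to prove this:
After pumping, the number of a's and b's become unequal

The other languages are regular because they can be recognized by finite automata.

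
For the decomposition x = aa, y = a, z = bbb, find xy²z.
aaaabbb

Given x = 'aa', y = 'a', z = 'bbb' and i = 2:

xy^2z = x + y·y·...·y (2 times) + z
       = 'aa' + 'a'^2 + 'bbb'
       = 'aa' + 'aa' + 'bbb'
       = 'aaaabbb'

The pumped string is 'aaaabbb' with length 7.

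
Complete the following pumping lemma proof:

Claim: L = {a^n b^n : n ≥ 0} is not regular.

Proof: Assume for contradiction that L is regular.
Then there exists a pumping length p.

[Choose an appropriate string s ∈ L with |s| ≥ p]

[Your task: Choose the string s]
s = a^p b^p

This string is in L (has equal a's and b's) and has length 2p ≥ p.
Any decomposition xyz with |xy| ≤ p means y consists only of a's,
so pumping will unbalance the counts.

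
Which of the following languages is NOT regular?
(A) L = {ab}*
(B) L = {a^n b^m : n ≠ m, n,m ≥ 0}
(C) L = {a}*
(B) {a^n b^m : n ≠ m, n,m ≥ 0}

(B) L = {a^n b^m : n ≠ m, n,m ≥ 0} is NOT regular.

The pumping lemma can be used to prove this:
After pumping a's, we can make n = m

The other languages are regular because they can be recognized by finite automata.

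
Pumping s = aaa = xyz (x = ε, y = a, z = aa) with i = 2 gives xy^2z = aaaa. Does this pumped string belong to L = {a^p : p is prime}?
No

xy²z = ε · aa · aa = aaaa.
aaaa has length 4 = 2 × 2, which is not prime, so it is not in L.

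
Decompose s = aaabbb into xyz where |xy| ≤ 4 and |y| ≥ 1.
x = 'a', y = 'a', z = 'abbb'

For s = aaabbb and p = 4, one valid decomposition is:
- x = 'a' (length 1)
- y = 'a' (length 1)
- z = 'abbb' (length 4)

Verification:
- xyz = 'a' + 'a' + 'abbb' = aaabbb ✓
- |xy| = 2 ≤ 4 ✓
- |y| = 1 > 0 ✓

All pumping lemma constraints are satisfied.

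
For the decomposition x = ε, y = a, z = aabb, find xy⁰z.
aabb

Given x = '', y = 'a', z = 'aabb' and i = 0:

xy^0z = x + y·y·...·y (0 times) + z
       = '' + 'a'^0 + 'aabb'
       = '' + '' + 'aabb'
       = 'aabb'

The pumped string is 'aabb' with length 4.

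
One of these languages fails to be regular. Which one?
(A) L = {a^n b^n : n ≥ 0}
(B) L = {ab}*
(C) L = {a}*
(A) {a^n b^n : n ≥ 0}

(A) L = {a^n b^n : n ≥ 0} is NOT regular.

The pumping lemma can be used to prove this:
After pumping, the number of a's and b's become unequal

The other languages are regular because they can be recognized by finite automata.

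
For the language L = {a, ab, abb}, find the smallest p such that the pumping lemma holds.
p = 4

For a finite language L, the pumping lemma holds vacuously if p > max|s| for s ∈ L.

The longest string in L = {a, ab, abb} has length 3.
If p = 4, then no string s ∈ L has |s| ≥ p, so the condition is vacuously true.

The minimum pumping length is p = 4.

Why no smaller p works: for any p ≤ 3, the longest string s ∈ L has |s| = 3 ≥ p, so it would
have to be pumpable; but pumping up (i = 2, 3, ...) produces ever longer strings, which cannot all lie in the
finite language L. So the pumping property fails for every p ≤ 3.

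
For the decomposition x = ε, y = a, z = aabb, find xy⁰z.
aabb

Given x = '', y = 'a', z = 'aabb' and i = 0:

xy^0z = x + y·y·...·y (0 times) + z
       = '' + 'a'^0 + 'aabb'
       = '' + '' + 'aabb'
       = 'aabb'

The pumped string is 'aabb' with length 4.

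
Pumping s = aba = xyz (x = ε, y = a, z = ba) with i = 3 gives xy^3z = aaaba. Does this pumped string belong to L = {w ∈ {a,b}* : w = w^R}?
No

xy³z = ε · aaa · ba = aaaba.
aaaba reversed is abaaa ≠ aaaba, so it is not a palindrome and is not in L.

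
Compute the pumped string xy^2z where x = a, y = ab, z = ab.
aababab

Given x = 'a', y = 'ab', z = 'ab' and i = 2:

xy^2z = x + y·y·...·y (2 times) + z
       = 'a' + 'ab'^2 + 'ab'
       = 'a' + 'abab' + 'ab'
       = 'aababab'

The pumped string is 'aababab' with length 7.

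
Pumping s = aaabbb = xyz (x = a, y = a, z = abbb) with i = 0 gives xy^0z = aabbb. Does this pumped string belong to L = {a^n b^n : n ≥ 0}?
No

xy⁰z = a · ε · abbb = aabbb.
aabbb has 2 a's and 3 b's; 2 ≠ 3, so it is not in L.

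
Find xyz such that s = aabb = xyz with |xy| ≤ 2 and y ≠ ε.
x = '', y = 'a', z = 'abb'

For s = aabb and p = 2, one valid decomposition is:
- x = '' (length 0)
- y = 'a' (length 1)
- z = 'abb' (length 3)

Verification:
- xyz = '' + 'a' + 'abb' = aabb ✓
- |xy| = 1 ≤ 2 ✓
- |y| = 1 > 0 ✓

All pumping lemma constraints are satisfied.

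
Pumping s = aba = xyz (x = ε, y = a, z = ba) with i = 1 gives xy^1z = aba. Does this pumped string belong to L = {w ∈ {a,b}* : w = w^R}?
Yes

xy¹z = ε · a · ba = aba.
aba reversed is aba, the same string, so it is a palindrome and is in L.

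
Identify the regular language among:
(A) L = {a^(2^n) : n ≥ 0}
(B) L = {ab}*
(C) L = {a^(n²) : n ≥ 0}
(B) {ab}*

(B) L = {ab}* is regular.

This can be recognized by a finite automaton (DFA/NFA).
Regular expressions like {ab}* define regular languages.

The other choices are not regular:
- {a^(2^n) : n ≥ 0}: After pumping, length is no longer a power of 2
- {a^(n²) : n ≥ 0}: After pumping, length is no longer a perfect square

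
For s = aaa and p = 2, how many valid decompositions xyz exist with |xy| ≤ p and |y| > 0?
3

For s = 'aaa' with pumping length p = 2:

Constraints: |xy| ≤ 2, |y| > 0

Valid decompositions (|xy| ≤ p, |y| ≥ 1):
  • x='', y='a', z='aa'
  • x='a', y='a', z='a'
  • x='', y='aa', z='a'

Total count: 3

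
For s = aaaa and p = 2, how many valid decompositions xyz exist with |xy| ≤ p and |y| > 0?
3

For s = 'aaaa' with pumping length p = 2:

Constraints: |xy| ≤ 2, |y| > 0

Valid decompositions (|xy| ≤ p, |y| ≥ 1):
  • x='', y='a', z='aaa'
  • x='a', y='a', z='aa'
  • x='', y='aa', z='aa'

Total count: 3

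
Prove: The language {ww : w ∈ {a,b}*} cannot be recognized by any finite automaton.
Assume for contradiction that L is regular, and let p ≥ 1 be the pumping length given by the pumping lemma.
Choose s = a^p b a^p b. Then s ∈ L (take w = a^p b) and |s| = 2p + 2 ≥ p.
By the pumping lemma, s = xyz for some x, y, z with |xy| ≤ p, |y| ≥ 1, and xy^i z ∈ L for every i ≥ 0.
Since |xy| ≤ p and the first p symbols of s are all a's, y = a^k for some k with 1 ≤ k ≤ p.

Take i = 2: t = xy²z = a^(p + k) b a^p b.
Suppose t = uu for some string u. The string t contains exactly two b's and ends in b, so u contains exactly one b and ends in b; hence u = a^j b for some j, and uu = a^j b a^j b. Comparing with t = a^(p + k) b a^p b forces j = p + k (first block) and j = p (second block), which is impossible since k ≥ 1. So t ∉ L.

This contradicts the pumping lemma, which requires xy^i z ∈ L for all i ≥ 0.
Hence L = {ww : w ∈ {a,b}*} is not regular. ∎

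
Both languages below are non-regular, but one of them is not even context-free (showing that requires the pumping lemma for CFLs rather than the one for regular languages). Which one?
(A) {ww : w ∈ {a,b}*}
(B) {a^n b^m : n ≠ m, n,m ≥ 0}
(A) {ww : w ∈ {a,b}*}

(A) {ww : w ∈ {a,b}*} requires the CFL pumping lemma.

- {a^n b^m : n ≠ m, n,m ≥ 0} is context-free (but not regular)
  • Can be shown non-regular with the regular pumping lemma
  • After pumping a's, we can make n = m

- {ww : w ∈ {a,b}*} is NOT context-free
  • Requires the CFL pumping lemma to prove
  • Cannot verify equality of two arbitrary substrings

The CFL pumping lemma is "stronger" in that it can prove non-membership
in the larger class of context-free languages.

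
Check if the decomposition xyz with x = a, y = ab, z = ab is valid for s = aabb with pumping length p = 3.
Violated: xyz = s

The decomposition x = a, y = ab, z = ab for s = aabb with p = 3
violates the constraint: xyz = s

xyz = 'a' + 'ab' + 'ab' = 'aabab' ≠ 'aabb' = s. The decomposition doesn't reconstruct s.

Pumping lemma constraints:
1. xyz = s (decomposition is valid)
2. |xy| ≤ p
3. |y| > 0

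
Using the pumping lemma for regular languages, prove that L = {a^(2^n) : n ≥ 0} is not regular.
Assume for contradiction that L is regular, and let p ≥ 1 be the pumping length given by the pumping lemma.
Choose s = a^(2^p). Then s ∈ L and |s| = 2^p ≥ p.
By the pumping lemma, s = xyz for some x, y, z with |xy| ≤ p, |y| ≥ 1, and xy^i z ∈ L for every i ≥ 0.
Here y = a^k for some k with 1 ≤ k ≤ |xy| ≤ p, and p < 2^p.

Take i = 2: |xy²z| = 2^p + k.
Now 2^p < 2^p + k ≤ 2^p + p < 2^p + 2^p = 2^(p+1).
So |xy²z| lies strictly between the consecutive powers of two 2^p and 2^(p+1), hence is not a power of 2, and xy²z ∉ L.

This contradicts the pumping lemma, which requires xy^i z ∈ L for all i ≥ 0.
Hence L = {a^(2^n) : n ≥ 0} is not regular. ∎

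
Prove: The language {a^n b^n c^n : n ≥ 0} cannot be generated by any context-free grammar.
Assume for contradiction that L is context-free, and let p ≥ 1 be the pumping length given by the pumping lemma for CFLs.
Choose s = a^p b^p c^p. Then s ∈ L and |s| = 3p ≥ p.
By the CFL pumping lemma, s = uvxyz for some u, v, x, y, z with |vxy| ≤ p, |vy| ≥ 1, and uv^i xy^i z ∈ L for every i ≥ 0.

Because |vxy| ≤ p, the window vxy cannot contain both an a and a c: any substring of s containing both must include the entire block b^p plus at least one a and one c, so it has length ≥ p + 2 > p.
Hence at least one of the letters a, c does not occur in vy at all.

Take i = 0: the string uxz is obtained from s by deleting |vy| ≥ 1 symbols, so |uxz| = 3p − |vy| < 3p.
But the letter (a or c) that does not occur in vy still occurs exactly p times in uxz. Every string of L with exactly p copies of some letter is a^p b^p c^p, of length 3p. Since |uxz| < 3p, uxz ∉ L.

This contradicts the CFL pumping lemma, which requires uv^i xy^i z ∈ L for all i ≥ 0.
Hence L = {a^n b^n c^n : n ≥ 0} is not context-free. ∎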